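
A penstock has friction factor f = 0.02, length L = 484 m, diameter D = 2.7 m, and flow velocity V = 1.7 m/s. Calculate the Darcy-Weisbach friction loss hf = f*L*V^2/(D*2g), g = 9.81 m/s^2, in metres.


hf = 0.02 * 484 * 1.7^2 / (2.7 * 2 * 9.81) = 0.5281 m


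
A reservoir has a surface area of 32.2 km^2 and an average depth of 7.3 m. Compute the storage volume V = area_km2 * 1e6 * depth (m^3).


V = 32.2 * 1e6 * 7.3 = 2.3506e+08 m^3


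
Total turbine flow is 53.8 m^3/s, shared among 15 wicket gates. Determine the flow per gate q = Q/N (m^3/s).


q = 53.8 / 15 = 3.5867 m^3/s


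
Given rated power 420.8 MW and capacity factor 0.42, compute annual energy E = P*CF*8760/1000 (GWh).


E = 420.8 * 0.42 * 8760 / 1000 = 1548.2074 GWh


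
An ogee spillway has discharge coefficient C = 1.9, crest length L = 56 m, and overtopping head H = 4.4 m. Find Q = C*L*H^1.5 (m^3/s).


Q = 1.9 * 56 * 4.4^1.5 = 982.0207 m^3/s


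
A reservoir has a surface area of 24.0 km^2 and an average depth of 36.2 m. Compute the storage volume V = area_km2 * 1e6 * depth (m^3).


V = 24.0 * 1e6 * 36.2 = 8.6880e+08 m^3


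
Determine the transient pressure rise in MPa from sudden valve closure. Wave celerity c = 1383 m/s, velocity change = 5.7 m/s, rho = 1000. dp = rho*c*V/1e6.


dp = 1000 * 1383 * 5.7 / 1e6 = 7.8831 MPa


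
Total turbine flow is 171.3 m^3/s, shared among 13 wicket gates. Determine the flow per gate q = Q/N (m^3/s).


q = 171.3 / 13 = 13.1769 m^3/s


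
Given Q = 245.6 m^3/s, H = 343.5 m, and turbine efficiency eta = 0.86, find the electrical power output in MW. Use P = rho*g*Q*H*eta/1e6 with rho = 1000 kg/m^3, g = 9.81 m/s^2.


P = 1000 * 9.81 * 245.6 * 343.5 * 0.86 / 1e6 = 711.7419 MW


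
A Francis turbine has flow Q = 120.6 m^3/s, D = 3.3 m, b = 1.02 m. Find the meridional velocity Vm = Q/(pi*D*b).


Vm = 120.6 / (pi * 3.3 * 1.02) = 11.4047 m/s


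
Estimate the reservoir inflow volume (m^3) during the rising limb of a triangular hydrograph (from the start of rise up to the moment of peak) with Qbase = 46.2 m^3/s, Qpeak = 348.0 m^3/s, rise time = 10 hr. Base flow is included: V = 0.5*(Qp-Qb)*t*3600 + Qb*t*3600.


V = 0.5*(348.0 - 46.2)*10*3600 + 46.2*10*3600 = 7.0956e+06 m^3


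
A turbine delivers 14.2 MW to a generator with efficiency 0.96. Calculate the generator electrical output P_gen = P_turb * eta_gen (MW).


P_gen = 14.2 * 0.96 = 13.6320 MW


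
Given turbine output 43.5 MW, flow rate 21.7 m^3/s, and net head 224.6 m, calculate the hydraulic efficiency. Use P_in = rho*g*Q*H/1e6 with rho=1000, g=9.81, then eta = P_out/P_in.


P_in = 1000 * 9.81 * 21.7 * 224.6 / 1e6 = 47.8122 MW
eta = 43.5 / 47.8122 = 0.9098


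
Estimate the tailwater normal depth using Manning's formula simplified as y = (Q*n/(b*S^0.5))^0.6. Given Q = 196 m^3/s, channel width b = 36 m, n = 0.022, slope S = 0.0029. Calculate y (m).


y = (196 * 0.022 / (36 * 0.0029^0.5))^0.6 = 1.6155 m


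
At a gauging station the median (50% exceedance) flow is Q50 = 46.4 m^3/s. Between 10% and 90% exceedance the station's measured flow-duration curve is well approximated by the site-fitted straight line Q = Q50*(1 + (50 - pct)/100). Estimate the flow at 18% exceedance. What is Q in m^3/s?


Q = 46.4 * (1 + (50 - 18)/100) = 61.2480 m^3/s


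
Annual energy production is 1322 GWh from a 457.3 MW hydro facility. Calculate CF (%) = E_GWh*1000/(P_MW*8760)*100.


CF = 1322 * 1000 / (457.3 * 8760) * 100 = 33.0009 %


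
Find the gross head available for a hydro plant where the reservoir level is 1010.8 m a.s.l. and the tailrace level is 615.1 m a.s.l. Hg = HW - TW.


Hg = 1010.8 - 615.1 = 395.7000 m


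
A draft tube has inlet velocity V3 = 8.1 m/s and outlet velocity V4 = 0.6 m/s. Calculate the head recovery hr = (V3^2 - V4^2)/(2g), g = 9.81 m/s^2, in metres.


hr = (8.1^2 - 0.6^2) / (2*9.81) = 3.3257 m


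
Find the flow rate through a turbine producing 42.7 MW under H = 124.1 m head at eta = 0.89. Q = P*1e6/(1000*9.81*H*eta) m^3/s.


Q = 42.7 * 1e6 / (1000 * 9.81 * 124.1 * 0.89) = 39.4092 m^3/s


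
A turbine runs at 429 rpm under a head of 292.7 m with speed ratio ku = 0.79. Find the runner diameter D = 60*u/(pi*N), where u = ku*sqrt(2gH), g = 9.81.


u = 0.79 * sqrt(2*9.81*292.7) = 59.8671 m/s
D = 60 * 59.8671 / (pi * 429) = 2.6652 m


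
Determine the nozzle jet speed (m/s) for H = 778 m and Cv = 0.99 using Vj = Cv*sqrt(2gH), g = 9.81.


Vj = 0.99 * sqrt(2*9.81*778) = 122.3135 m/s


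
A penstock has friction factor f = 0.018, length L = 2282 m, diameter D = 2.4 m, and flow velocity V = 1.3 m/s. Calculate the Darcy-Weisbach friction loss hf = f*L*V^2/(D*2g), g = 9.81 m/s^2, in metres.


hf = 0.018 * 2282 * 1.3^2 / (2.4 * 2 * 9.81) = 1.4742 m


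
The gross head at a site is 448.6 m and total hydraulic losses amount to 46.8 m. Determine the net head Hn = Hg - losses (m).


Hn = 448.6 - 46.8 = 401.8000 m


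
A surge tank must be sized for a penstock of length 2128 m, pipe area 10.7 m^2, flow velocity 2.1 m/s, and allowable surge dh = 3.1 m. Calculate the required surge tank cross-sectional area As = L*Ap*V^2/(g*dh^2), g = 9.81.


As = 2128 * 10.7 * 2.1^2 / (9.81 * 3.1^2) = 1065.1275 m^2


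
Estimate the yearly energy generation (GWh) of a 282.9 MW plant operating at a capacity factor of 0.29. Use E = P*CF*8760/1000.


E = 282.9 * 0.29 * 8760 / 1000 = 718.6792 GWh


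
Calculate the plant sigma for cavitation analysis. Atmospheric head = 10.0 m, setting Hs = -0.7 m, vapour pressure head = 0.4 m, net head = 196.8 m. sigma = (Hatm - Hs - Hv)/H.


sigma = (10.0 - (-0.7) - 0.4) / 196.8 = 0.0523


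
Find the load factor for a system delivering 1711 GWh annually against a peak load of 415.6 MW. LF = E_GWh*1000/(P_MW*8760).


LF = 1711 * 1000 / (415.6 * 8760) = 0.4700


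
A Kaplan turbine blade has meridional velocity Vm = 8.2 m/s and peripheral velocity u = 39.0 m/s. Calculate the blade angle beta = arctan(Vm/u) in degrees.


beta = arctan(8.2 / 39.0) = 11.8738 degrees


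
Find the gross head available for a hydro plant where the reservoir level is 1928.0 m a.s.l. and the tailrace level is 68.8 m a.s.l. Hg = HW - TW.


Hg = 1928.0 - 68.8 = 1859.2000 m


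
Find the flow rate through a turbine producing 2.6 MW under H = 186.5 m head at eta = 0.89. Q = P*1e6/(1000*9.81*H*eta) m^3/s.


Q = 2.6 * 1e6 / (1000 * 9.81 * 186.5 * 0.89) = 1.5967 m^3/s


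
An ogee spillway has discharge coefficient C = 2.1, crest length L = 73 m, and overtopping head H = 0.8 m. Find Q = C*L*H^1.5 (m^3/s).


Q = 2.1 * 73 * 0.8^1.5 = 109.6926 m^3/s


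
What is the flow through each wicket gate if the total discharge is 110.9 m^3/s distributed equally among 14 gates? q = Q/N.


q = 110.9 / 14 = 7.9214 m^3/s


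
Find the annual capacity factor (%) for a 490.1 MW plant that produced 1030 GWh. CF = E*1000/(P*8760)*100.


CF = 1030 * 1000 / (490.1 * 8760) * 100 = 23.9910 %


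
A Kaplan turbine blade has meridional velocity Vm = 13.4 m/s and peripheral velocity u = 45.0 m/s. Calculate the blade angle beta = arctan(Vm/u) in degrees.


beta = arctan(13.4 / 45.0) = 16.5824 degrees


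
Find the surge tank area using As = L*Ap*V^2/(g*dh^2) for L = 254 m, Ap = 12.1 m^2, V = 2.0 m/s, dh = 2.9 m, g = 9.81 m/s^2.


As = 254 * 12.1 * 2.0^2 / (9.81 * 2.9^2) = 149.0095 m^2


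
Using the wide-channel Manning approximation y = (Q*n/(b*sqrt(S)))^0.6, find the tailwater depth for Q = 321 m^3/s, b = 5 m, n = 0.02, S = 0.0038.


y = (321 * 0.02 / (5 * 0.0038^0.5))^0.6 = 6.1831 m


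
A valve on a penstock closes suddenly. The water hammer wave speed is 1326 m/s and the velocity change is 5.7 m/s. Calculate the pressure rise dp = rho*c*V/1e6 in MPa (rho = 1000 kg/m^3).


dp = 1000 * 1326 * 5.7 / 1e6 = 7.5582 MPa


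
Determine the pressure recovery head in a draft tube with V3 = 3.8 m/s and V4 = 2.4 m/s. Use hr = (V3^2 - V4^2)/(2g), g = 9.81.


hr = (3.8^2 - 2.4^2) / (2*9.81) = 0.4424 m


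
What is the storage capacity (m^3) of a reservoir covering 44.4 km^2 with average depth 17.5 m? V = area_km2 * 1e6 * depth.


V = 44.4 * 1e6 * 17.5 = 7.7700e+08 m^3


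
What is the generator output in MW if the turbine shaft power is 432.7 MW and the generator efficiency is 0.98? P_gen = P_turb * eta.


P_gen = 432.7 * 0.98 = 424.0460 MW


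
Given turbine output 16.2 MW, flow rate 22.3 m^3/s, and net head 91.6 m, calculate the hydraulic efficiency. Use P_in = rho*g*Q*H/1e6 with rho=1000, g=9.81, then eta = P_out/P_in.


P_in = 1000 * 9.81 * 22.3 * 91.6 / 1e6 = 20.0387 MW
eta = 16.2 / 20.0387 = 0.8084


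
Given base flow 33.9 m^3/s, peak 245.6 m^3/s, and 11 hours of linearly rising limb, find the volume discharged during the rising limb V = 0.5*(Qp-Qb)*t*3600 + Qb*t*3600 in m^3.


V = 0.5*(245.6 - 33.9)*11*3600 + 33.9*11*3600 = 5.5341e+06 m^3


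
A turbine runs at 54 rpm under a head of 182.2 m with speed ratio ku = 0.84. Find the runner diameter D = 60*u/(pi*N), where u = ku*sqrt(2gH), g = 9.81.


u = 0.84 * sqrt(2*9.81*182.2) = 50.2230 m/s
D = 60 * 50.2230 / (pi * 54) = 17.7628 m


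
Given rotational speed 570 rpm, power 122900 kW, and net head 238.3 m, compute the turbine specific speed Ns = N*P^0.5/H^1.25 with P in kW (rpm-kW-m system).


Ns = 570 * 122900^0.5 / 238.3^1.25 = 213.4252


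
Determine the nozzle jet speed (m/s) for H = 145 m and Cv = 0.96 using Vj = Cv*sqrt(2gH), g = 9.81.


Vj = 0.96 * sqrt(2*9.81*145) = 51.2041 m/s


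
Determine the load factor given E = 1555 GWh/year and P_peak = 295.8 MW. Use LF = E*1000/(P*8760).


LF = 1555 * 1000 / (295.8 * 8760) = 0.6001


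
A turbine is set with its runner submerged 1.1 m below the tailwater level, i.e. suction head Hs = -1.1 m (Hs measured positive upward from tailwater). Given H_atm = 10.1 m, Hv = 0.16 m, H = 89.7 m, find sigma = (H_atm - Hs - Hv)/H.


sigma = (10.1 - (-1.1) - 0.16) / 89.7 = 0.1231


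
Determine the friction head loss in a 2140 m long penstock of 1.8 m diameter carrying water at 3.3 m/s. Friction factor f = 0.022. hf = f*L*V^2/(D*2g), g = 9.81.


hf = 0.022 * 2140 * 3.3^2 / (1.8 * 2 * 9.81) = 14.5175 m


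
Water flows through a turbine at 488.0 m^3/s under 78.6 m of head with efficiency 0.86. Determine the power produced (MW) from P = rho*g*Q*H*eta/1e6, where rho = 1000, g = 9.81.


P = 1000 * 9.81 * 488.0 * 78.6 * 0.86 / 1e6 = 323.6010 MW


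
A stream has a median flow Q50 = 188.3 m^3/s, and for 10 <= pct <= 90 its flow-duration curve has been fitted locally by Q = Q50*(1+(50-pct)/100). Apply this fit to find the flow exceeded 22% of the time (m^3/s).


Q = 188.3 * (1 + (50 - 22)/100) = 241.0240 m^3/s


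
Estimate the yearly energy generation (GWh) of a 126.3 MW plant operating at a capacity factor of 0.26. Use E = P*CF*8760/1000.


E = 126.3 * 0.26 * 8760 / 1000 = 287.6609 GWh


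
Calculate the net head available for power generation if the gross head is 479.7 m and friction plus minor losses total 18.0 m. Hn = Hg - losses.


Hn = 479.7 - 18.0 = 461.7000 m


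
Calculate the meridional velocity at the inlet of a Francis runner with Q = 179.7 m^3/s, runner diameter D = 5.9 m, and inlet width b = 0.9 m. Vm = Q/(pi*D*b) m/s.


Vm = 179.7 / (pi * 5.9 * 0.9) = 10.7722 m/s


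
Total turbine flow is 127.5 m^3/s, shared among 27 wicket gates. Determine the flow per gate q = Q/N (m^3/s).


q = 127.5 / 27 = 4.7222 m^3/s


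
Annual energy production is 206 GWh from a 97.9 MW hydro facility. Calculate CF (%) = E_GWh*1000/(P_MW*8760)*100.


CF = 206 * 1000 / (97.9 * 8760) * 100 = 24.0204 %


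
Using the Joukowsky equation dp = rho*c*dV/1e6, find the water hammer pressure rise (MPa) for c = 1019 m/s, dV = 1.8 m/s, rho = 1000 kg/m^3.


dp = 1000 * 1019 * 1.8 / 1e6 = 1.8342 MPa


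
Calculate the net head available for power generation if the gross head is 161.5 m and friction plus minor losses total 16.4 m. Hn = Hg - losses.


Hn = 161.5 - 16.4 = 145.1000 m


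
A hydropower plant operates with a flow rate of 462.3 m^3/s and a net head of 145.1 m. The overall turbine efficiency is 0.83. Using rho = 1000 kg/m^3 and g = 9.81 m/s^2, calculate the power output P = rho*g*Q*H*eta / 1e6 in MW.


P = 1000 * 9.81 * 462.3 * 145.1 * 0.83 / 1e6 = 546.1833 MW


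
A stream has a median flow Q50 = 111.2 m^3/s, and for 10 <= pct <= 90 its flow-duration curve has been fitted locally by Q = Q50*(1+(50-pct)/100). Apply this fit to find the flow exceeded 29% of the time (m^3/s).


Q = 111.2 * (1 + (50 - 29)/100) = 134.5520 m^3/s


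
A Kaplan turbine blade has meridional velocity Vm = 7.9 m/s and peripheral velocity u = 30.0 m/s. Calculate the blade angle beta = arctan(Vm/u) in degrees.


beta = arctan(7.9 / 30.0) = 14.7530 degrees


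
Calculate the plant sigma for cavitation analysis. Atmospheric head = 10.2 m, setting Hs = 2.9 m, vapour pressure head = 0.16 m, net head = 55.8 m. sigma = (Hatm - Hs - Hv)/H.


sigma = (10.2 - 2.9 - 0.16) / 55.8 = 0.1280


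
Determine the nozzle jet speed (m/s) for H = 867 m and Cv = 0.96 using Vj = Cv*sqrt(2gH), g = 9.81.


Vj = 0.96 * sqrt(2*9.81*867) = 125.2075 m/s


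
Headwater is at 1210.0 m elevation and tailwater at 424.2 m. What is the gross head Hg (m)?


Hg = 1210.0 - 424.2 = 785.8000 m


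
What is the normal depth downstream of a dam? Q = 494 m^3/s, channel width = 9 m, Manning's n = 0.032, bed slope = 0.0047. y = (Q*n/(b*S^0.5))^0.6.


y = (494 * 0.032 / (9 * 0.0047^0.5))^0.6 = 7.0009 m


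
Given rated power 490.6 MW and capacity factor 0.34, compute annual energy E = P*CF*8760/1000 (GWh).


E = 490.6 * 0.34 * 8760 / 1000 = 1461.2030 GWh


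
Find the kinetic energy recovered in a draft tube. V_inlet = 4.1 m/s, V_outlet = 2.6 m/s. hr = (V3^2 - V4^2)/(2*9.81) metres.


hr = (4.1^2 - 2.6^2) / (2*9.81) = 0.5122 m


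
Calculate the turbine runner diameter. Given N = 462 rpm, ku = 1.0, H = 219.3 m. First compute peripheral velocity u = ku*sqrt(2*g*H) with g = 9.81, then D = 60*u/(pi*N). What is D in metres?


u = 1.0 * sqrt(2*9.81*219.3) = 65.5947 m/s
D = 60 * 65.5947 / (pi * 462) = 2.7116 m


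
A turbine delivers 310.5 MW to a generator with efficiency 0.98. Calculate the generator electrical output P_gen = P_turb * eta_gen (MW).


P_gen = 310.5 * 0.98 = 304.2900 MW


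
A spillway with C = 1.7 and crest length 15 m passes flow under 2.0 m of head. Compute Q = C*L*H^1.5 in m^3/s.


Q = 1.7 * 15 * 2.0^1.5 = 72.1249 m^3/s


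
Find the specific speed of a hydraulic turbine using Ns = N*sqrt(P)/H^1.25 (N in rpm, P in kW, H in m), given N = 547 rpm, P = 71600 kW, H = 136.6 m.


Ns = 547 * 71600^0.5 / 136.6^1.25 = 313.4227


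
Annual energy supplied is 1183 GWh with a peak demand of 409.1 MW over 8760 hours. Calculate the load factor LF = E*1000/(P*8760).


LF = 1183 * 1000 / (409.1 * 8760) = 0.3301


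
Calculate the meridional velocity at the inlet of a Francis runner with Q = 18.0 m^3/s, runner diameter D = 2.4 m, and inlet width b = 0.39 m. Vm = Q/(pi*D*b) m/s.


Vm = 18.0 / (pi * 2.4 * 0.39) = 6.1213 m/s


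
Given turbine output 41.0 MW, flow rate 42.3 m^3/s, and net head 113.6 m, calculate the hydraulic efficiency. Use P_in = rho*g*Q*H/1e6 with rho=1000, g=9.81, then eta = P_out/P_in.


P_in = 1000 * 9.81 * 42.3 * 113.6 / 1e6 = 47.1398 MW
eta = 41.0 / 47.1398 = 0.8698


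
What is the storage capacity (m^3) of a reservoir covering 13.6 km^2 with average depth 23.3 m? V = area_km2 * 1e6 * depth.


V = 13.6 * 1e6 * 23.3 = 3.1688e+08 m^3


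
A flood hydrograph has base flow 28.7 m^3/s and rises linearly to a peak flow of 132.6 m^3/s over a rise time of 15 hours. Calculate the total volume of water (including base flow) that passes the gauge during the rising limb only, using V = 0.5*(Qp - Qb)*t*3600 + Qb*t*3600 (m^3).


V = 0.5*(132.6 - 28.7)*15*3600 + 28.7*15*3600 = 4.3551e+06 m^3


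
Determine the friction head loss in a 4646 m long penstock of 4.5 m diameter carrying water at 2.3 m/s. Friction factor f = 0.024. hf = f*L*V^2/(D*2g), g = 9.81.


hf = 0.024 * 4646 * 2.3^2 / (4.5 * 2 * 9.81) = 6.6809 m


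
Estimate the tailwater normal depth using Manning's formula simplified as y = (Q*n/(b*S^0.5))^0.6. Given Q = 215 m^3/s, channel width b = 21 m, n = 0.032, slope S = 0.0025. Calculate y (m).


y = (215 * 0.032 / (21 * 0.0025^0.5))^0.6 = 3.0892 m


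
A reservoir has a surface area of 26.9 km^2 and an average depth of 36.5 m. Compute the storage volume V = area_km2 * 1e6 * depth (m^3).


V = 26.9 * 1e6 * 36.5 = 9.8185e+08 m^3


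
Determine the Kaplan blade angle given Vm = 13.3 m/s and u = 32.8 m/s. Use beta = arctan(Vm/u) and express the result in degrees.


beta = arctan(13.3 / 32.8) = 22.0720 degrees


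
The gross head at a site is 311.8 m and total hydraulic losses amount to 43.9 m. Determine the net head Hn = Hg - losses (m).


Hn = 311.8 - 43.9 = 267.9000 m


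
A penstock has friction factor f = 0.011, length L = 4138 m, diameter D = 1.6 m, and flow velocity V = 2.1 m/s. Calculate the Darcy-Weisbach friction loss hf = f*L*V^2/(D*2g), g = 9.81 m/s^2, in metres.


hf = 0.011 * 4138 * 2.1^2 / (1.6 * 2 * 9.81) = 6.3944 m


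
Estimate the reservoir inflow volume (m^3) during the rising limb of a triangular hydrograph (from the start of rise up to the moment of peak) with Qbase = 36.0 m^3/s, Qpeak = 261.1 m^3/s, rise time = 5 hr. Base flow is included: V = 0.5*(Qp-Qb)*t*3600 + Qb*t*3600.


V = 0.5*(261.1 - 36.0)*5*3600 + 36.0*5*3600 = 2.6739e+06 m^3


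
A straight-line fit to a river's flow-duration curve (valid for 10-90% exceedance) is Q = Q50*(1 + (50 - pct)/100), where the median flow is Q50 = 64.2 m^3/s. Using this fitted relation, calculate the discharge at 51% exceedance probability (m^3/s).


Q = 64.2 * (1 + (50 - 51)/100) = 63.5580 m^3/s


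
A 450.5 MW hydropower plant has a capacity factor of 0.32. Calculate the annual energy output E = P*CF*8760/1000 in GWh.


E = 450.5 * 0.32 * 8760 / 1000 = 1262.8416 GWh


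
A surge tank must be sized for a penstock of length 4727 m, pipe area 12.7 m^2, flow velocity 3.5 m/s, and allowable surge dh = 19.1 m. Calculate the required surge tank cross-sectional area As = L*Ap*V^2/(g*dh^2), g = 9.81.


As = 4727 * 12.7 * 3.5^2 / (9.81 * 19.1^2) = 205.4895 m^2


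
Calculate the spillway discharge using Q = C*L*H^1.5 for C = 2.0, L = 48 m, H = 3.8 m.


Q = 2.0 * 48 * 3.8^1.5 = 711.1261 m^3/s


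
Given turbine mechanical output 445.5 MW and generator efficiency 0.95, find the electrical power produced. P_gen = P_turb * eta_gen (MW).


P_gen = 445.5 * 0.95 = 423.2250 MW


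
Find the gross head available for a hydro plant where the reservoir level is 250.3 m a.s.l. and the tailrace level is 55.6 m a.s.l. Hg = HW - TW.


Hg = 250.3 - 55.6 = 194.7000 m


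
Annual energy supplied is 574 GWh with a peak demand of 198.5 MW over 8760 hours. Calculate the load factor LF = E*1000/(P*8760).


LF = 574 * 1000 / (198.5 * 8760) = 0.3301


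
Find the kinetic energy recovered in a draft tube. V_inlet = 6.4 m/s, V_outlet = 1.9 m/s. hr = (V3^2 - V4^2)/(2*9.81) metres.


hr = (6.4^2 - 1.9^2) / (2*9.81) = 1.9037 m


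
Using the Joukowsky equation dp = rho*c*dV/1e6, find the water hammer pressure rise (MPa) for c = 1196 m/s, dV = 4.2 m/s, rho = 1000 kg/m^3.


dp = 1000 * 1196 * 4.2 / 1e6 = 5.0232 MPa


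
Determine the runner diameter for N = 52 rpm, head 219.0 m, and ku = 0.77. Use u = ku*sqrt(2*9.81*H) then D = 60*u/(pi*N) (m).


u = 0.77 * sqrt(2*9.81*219.0) = 50.4734 m/s
D = 60 * 50.4734 / (pi * 52) = 18.5379 m


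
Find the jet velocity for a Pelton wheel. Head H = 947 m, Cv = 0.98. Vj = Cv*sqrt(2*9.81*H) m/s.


Vj = 0.98 * sqrt(2*9.81*947) = 133.5828 m/s


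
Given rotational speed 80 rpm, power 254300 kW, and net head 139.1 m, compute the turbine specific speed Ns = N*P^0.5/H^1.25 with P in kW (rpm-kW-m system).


Ns = 80 * 254300^0.5 / 139.1^1.25 = 84.4509


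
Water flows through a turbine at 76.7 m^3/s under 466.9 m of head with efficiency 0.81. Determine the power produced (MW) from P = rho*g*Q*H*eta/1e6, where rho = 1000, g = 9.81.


P = 1000 * 9.81 * 76.7 * 466.9 * 0.81 / 1e6 = 284.5596 MW


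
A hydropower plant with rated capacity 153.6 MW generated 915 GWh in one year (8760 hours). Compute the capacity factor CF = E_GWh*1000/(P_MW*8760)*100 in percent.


CF = 915 * 1000 / (153.6 * 8760) * 100 = 68.0026 %


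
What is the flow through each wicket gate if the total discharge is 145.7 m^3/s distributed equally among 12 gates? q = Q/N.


q = 145.7 / 12 = 12.1417 m^3/s


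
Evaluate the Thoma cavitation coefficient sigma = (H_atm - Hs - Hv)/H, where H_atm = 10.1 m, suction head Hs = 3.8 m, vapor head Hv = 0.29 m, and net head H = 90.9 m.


sigma = (10.1 - 3.8 - 0.29) / 90.9 = 0.0661


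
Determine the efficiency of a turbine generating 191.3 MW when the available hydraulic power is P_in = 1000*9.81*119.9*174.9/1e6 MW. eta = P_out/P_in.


P_in = 1000 * 9.81 * 119.9 * 174.9 / 1e6 = 205.7207 MW
eta = 191.3 / 205.7207 = 0.9299


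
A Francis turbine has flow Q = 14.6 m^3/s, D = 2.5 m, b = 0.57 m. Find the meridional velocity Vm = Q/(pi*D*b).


Vm = 14.6 / (pi * 2.5 * 0.57) = 3.2613 m/s


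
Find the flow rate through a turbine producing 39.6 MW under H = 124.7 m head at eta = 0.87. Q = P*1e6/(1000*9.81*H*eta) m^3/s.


Q = 39.6 * 1e6 / (1000 * 9.81 * 124.7 * 0.87) = 37.2084 m^3/s


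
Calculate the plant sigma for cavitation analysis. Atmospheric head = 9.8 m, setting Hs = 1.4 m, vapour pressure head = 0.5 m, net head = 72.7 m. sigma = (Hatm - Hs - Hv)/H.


sigma = (9.8 - 1.4 - 0.5) / 72.7 = 0.1087


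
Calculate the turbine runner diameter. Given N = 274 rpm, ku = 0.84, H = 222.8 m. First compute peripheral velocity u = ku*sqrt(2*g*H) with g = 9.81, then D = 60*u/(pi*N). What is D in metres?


u = 0.84 * sqrt(2*9.81*222.8) = 55.5375 m/s
D = 60 * 55.5375 / (pi * 274) = 3.8711 m


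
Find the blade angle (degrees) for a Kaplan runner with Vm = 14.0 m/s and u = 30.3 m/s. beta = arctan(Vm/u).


beta = arctan(14.0 / 30.3) = 24.7991 degrees


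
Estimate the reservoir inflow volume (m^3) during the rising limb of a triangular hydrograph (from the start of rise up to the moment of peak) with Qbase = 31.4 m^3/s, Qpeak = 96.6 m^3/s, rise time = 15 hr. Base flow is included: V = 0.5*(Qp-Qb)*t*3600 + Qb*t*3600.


V = 0.5*(96.6 - 31.4)*15*3600 + 31.4*15*3600 = 3.4560e+06 m^3


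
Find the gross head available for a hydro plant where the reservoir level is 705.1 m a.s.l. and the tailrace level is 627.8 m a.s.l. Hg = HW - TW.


Hg = 705.1 - 627.8 = 77.3000 m


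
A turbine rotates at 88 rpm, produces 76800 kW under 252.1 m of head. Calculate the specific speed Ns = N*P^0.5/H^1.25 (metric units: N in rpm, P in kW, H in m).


Ns = 88 * 76800^0.5 / 252.1^1.25 = 24.2771


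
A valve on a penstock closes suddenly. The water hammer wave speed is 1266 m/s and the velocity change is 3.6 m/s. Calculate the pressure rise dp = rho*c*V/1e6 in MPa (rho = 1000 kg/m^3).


dp = 1000 * 1266 * 3.6 / 1e6 = 4.5576 MPa


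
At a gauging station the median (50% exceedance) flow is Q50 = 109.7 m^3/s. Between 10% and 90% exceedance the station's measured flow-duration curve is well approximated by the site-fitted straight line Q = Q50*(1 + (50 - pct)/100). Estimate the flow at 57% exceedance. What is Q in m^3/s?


Q = 109.7 * (1 + (50 - 57)/100) = 102.0210 m^3/s


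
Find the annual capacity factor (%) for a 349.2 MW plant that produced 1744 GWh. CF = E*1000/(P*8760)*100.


CF = 1744 * 1000 / (349.2 * 8760) * 100 = 57.0122 %


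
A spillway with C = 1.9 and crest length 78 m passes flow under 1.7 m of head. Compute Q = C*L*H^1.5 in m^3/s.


Q = 1.9 * 78 * 1.7^1.5 = 328.4896 m^3/s


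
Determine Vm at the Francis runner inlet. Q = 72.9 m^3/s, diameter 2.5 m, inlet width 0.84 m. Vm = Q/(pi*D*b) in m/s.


Vm = 72.9 / (pi * 2.5 * 0.84) = 11.0499 m/s


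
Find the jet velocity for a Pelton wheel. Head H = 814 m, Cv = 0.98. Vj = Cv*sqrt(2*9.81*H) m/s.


Vj = 0.98 * sqrt(2*9.81*814) = 123.8477 m/s


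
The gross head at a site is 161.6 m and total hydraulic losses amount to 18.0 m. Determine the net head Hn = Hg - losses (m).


Hn = 161.6 - 18.0 = 143.6000 m


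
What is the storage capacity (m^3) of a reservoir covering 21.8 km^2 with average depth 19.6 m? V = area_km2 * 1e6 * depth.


V = 21.8 * 1e6 * 19.6 = 4.2728e+08 m^3


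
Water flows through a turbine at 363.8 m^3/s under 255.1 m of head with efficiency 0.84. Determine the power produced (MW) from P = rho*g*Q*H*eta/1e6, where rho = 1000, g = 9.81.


P = 1000 * 9.81 * 363.8 * 255.1 * 0.84 / 1e6 = 764.7535 MW


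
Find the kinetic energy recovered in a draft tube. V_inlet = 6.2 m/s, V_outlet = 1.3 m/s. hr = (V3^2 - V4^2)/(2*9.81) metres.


hr = (6.2^2 - 1.3^2) / (2*9.81) = 1.8731 m


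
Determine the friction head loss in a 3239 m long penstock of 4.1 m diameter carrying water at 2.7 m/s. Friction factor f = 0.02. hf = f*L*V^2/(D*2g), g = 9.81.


hf = 0.02 * 3239 * 2.7^2 / (4.1 * 2 * 9.81) = 5.8706 m


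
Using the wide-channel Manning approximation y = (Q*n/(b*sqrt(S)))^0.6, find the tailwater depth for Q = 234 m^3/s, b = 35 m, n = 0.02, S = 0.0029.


y = (234 * 0.02 / (35 * 0.0029^0.5))^0.6 = 1.7258 m


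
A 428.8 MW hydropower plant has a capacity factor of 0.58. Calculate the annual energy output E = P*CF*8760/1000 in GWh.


E = 428.8 * 0.58 * 8760 / 1000 = 2178.6470 GWh


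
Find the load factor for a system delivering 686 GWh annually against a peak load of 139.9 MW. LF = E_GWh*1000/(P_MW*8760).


LF = 686 * 1000 / (139.9 * 8760) = 0.5598


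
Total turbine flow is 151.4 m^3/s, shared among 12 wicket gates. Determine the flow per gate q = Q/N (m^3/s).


q = 151.4 / 12 = 12.6167 m^3/s


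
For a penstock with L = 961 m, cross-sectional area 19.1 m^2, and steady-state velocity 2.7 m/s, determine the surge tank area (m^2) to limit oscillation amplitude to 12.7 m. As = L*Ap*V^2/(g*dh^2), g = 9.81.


As = 961 * 19.1 * 2.7^2 / (9.81 * 12.7^2) = 84.5683 m^2


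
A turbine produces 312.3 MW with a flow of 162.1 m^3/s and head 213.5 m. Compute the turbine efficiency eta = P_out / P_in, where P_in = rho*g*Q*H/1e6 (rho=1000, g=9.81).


P_in = 1000 * 9.81 * 162.1 * 213.5 / 1e6 = 339.5079 MW
eta = 312.3 / 339.5079 = 0.9199


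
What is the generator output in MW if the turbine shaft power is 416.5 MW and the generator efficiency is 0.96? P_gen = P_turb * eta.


P_gen = 416.5 * 0.96 = 399.8400 MW


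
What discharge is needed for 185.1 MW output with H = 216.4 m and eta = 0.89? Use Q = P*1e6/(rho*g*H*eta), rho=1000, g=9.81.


Q = 185.1 * 1e6 / (1000 * 9.81 * 216.4 * 0.89) = 97.9693 m^3/s


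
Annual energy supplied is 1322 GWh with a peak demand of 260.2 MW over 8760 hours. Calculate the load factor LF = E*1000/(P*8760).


LF = 1322 * 1000 / (260.2 * 8760) = 0.5800


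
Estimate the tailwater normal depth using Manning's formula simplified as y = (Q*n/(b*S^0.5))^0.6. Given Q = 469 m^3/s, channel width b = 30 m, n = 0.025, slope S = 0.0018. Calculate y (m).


y = (469 * 0.025 / (30 * 0.0018^0.5))^0.6 = 3.7898 m


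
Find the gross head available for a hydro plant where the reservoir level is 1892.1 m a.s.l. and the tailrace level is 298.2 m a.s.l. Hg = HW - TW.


Hg = 1892.1 - 298.2 = 1593.9000 m


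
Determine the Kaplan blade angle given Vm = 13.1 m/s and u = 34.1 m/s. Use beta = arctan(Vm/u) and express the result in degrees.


beta = arctan(13.1 / 34.1) = 21.0150 degrees


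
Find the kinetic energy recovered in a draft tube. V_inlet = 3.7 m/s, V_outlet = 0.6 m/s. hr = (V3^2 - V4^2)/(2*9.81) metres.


hr = (3.7^2 - 0.6^2) / (2*9.81) = 0.6794 m


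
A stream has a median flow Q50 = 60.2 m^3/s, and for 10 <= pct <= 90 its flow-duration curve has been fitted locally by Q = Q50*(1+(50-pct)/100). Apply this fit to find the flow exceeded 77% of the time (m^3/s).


Q = 60.2 * (1 + (50 - 77)/100) = 43.9460 m^3/s


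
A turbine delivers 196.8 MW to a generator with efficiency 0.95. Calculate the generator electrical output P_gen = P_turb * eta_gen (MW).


P_gen = 196.8 * 0.95 = 186.9600 MW


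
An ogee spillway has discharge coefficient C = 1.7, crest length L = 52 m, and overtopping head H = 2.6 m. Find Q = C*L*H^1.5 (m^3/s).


Q = 1.7 * 52 * 2.6^1.5 = 370.6059 m^3/s


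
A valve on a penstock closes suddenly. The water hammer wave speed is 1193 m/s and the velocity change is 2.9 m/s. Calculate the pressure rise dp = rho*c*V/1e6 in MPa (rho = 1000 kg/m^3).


dp = 1000 * 1193 * 2.9 / 1e6 = 3.4597 MPa


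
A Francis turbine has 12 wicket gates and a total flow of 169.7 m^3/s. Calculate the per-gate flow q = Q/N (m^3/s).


q = 169.7 / 12 = 14.1417 m^3/s


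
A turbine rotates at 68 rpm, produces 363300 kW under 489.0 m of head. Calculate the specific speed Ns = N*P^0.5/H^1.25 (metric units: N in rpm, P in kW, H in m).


Ns = 68 * 363300^0.5 / 489.0^1.25 = 17.8240


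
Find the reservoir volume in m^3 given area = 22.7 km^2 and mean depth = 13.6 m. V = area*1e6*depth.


V = 22.7 * 1e6 * 13.6 = 3.0872e+08 m^3


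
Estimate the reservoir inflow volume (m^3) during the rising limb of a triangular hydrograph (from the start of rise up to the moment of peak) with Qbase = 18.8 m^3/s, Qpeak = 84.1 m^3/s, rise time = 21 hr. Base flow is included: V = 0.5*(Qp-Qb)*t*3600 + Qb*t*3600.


V = 0.5*(84.1 - 18.8)*21*3600 + 18.8*21*3600 = 3.8896e+06 m^3


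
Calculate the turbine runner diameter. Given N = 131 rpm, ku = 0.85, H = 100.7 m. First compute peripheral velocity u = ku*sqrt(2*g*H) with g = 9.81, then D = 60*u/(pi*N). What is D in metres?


u = 0.85 * sqrt(2*9.81*100.7) = 37.7818 m/s
D = 60 * 37.7818 / (pi * 131) = 5.5082 m


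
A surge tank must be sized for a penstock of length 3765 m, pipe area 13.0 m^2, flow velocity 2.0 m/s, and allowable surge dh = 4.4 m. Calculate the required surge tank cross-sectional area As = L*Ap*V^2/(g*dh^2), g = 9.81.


As = 3765 * 13.0 * 2.0^2 / (9.81 * 4.4^2) = 1030.8464 m^2


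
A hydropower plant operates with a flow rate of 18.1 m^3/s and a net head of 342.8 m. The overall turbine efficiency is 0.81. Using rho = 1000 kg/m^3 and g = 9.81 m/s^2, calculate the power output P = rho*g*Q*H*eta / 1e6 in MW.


P = 1000 * 9.81 * 18.1 * 342.8 * 0.81 / 1e6 = 49.3030 MW


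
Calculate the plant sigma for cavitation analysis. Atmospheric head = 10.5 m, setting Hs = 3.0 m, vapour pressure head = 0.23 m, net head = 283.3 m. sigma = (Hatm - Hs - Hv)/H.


sigma = (10.5 - 3.0 - 0.23) / 283.3 = 0.0257


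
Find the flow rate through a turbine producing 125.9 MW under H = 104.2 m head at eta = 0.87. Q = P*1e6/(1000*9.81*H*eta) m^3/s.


Q = 125.9 * 1e6 / (1000 * 9.81 * 104.2 * 0.87) = 141.5695 m^3/s


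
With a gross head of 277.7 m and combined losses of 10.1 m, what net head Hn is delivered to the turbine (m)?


Hn = 277.7 - 10.1 = 267.6000 m


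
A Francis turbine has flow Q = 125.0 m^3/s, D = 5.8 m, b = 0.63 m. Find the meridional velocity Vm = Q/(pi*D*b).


Vm = 125.0 / (pi * 5.8 * 0.63) = 10.8891 m/s


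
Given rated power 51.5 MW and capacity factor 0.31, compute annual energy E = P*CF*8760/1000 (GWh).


E = 51.5 * 0.31 * 8760 / 1000 = 139.8534 GWh


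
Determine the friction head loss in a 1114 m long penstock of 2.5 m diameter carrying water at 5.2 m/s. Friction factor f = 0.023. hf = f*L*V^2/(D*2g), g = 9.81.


hf = 0.023 * 1114 * 5.2^2 / (2.5 * 2 * 9.81) = 14.1247 m


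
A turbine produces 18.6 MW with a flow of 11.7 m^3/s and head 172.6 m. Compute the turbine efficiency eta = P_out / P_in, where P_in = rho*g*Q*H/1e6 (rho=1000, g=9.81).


P_in = 1000 * 9.81 * 11.7 * 172.6 / 1e6 = 19.8105 MW
eta = 18.6 / 19.8105 = 0.9389


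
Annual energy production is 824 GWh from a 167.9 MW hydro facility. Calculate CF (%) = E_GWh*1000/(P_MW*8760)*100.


CF = 824 * 1000 / (167.9 * 8760) * 100 = 56.0238 %


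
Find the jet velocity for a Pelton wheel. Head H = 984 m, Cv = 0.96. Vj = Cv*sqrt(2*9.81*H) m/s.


Vj = 0.96 * sqrt(2*9.81*984) = 133.3885 m/s


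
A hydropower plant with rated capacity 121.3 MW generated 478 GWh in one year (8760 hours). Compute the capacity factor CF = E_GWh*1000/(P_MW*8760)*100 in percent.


CF = 478 * 1000 / (121.3 * 8760) * 100 = 44.9845 %


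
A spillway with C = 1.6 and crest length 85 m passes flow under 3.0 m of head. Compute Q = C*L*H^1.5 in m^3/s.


Q = 1.6 * 85 * 3.0^1.5 = 706.6767 m^3/s


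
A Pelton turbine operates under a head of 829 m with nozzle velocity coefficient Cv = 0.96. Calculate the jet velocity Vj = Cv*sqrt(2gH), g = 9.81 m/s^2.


Vj = 0.96 * sqrt(2*9.81*829) = 122.4329 m/s


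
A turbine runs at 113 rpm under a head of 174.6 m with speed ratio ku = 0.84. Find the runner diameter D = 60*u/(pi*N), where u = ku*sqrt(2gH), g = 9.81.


u = 0.84 * sqrt(2*9.81*174.6) = 49.1644 m/s
D = 60 * 49.1644 / (pi * 113) = 8.3095 m


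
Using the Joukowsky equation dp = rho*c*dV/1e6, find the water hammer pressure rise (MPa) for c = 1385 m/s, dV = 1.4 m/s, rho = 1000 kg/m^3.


dp = 1000 * 1385 * 1.4 / 1e6 = 1.9390 MPa


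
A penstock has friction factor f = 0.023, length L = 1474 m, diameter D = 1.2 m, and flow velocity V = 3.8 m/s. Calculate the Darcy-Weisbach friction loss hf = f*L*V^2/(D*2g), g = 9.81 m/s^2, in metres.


hf = 0.023 * 1474 * 3.8^2 / (1.2 * 2 * 9.81) = 20.7928 m


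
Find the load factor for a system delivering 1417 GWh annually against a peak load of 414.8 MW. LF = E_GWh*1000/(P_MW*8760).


LF = 1417 * 1000 / (414.8 * 8760) = 0.3900


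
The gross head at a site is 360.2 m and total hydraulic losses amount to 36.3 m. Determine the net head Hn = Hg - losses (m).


Hn = 360.2 - 36.3 = 323.9000 m


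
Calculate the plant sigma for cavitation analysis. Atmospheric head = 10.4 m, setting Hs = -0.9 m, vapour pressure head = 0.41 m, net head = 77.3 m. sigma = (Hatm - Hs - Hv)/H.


sigma = (10.4 - (-0.9) - 0.41) / 77.3 = 0.1409


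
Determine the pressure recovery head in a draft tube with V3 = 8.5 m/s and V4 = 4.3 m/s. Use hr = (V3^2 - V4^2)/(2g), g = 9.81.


hr = (8.5^2 - 4.3^2) / (2*9.81) = 2.7401 m


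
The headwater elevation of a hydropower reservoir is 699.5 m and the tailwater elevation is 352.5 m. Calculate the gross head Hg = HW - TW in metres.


Hg = 699.5 - 352.5 = 347.0000 m


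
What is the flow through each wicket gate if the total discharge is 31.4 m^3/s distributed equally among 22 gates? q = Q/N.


q = 31.4 / 22 = 1.4273 m^3/s


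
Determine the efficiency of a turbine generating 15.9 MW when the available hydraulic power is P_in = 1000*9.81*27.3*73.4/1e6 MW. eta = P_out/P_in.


P_in = 1000 * 9.81 * 27.3 * 73.4 / 1e6 = 19.6575 MW
eta = 15.9 / 19.6575 = 0.8089


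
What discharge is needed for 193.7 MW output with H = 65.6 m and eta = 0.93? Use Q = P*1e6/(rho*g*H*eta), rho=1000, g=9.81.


Q = 193.7 * 1e6 / (1000 * 9.81 * 65.6 * 0.93) = 323.6487 m^3/s


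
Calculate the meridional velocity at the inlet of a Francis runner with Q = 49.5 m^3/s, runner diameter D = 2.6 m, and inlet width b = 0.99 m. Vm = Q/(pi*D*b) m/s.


Vm = 49.5 / (pi * 2.6 * 0.99) = 6.1213 m/s


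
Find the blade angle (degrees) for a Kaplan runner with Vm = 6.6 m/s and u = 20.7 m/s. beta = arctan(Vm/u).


beta = arctan(6.6 / 20.7) = 17.6844 degrees


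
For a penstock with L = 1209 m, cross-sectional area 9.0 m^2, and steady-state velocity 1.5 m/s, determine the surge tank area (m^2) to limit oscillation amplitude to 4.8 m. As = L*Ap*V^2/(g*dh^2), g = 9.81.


As = 1209 * 9.0 * 1.5^2 / (9.81 * 4.8^2) = 108.3178 m^2


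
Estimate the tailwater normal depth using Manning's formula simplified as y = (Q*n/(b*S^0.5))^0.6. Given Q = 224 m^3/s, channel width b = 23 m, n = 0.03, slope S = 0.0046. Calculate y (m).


y = (224 * 0.03 / (23 * 0.0046^0.5))^0.6 = 2.4019 m


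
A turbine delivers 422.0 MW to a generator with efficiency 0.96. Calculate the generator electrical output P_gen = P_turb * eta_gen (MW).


P_gen = 422.0 * 0.96 = 405.1200 MW


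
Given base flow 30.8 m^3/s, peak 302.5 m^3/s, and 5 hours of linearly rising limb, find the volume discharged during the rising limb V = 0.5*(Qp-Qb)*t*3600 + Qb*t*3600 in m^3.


V = 0.5*(302.5 - 30.8)*5*3600 + 30.8*5*3600 = 2.9997e+06 m^3


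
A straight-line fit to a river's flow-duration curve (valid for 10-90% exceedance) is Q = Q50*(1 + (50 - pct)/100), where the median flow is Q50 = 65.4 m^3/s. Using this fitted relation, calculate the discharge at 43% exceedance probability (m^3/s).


Q = 65.4 * (1 + (50 - 43)/100) = 69.9780 m^3/s


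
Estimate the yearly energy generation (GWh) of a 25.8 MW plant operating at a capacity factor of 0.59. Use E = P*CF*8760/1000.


E = 25.8 * 0.59 * 8760 / 1000 = 133.3447 GWh


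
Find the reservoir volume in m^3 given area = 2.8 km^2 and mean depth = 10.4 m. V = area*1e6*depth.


V = 2.8 * 1e6 * 10.4 = 2.9120e+07 m^3


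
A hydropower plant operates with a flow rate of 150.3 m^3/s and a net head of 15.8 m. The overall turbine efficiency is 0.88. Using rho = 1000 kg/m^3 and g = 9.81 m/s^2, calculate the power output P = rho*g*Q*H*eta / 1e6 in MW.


P = 1000 * 9.81 * 150.3 * 15.8 * 0.88 / 1e6 = 20.5007 MW


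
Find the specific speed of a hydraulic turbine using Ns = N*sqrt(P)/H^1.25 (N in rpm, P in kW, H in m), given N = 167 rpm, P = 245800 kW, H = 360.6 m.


Ns = 167 * 245800^0.5 / 360.6^1.25 = 52.6896


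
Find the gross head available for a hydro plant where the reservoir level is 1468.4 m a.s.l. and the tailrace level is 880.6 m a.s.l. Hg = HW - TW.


Hg = 1468.4 - 880.6 = 587.8000 m


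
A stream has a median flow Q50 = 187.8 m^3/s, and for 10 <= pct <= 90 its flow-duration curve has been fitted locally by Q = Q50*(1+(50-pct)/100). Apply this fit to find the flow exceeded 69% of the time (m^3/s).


Q = 187.8 * (1 + (50 - 69)/100) = 152.1180 m^3/s


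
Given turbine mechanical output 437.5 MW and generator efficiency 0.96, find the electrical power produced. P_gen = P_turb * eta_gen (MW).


P_gen = 437.5 * 0.96 = 420.0000 MW


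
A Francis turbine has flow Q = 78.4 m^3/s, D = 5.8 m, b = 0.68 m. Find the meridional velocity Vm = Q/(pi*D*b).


Vm = 78.4 / (pi * 5.8 * 0.68) = 6.3275 m/s


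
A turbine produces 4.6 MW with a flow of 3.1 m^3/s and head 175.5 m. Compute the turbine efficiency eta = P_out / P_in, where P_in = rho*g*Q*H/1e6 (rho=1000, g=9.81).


P_in = 1000 * 9.81 * 3.1 * 175.5 / 1e6 = 5.3371 MW
eta = 4.6 / 5.3371 = 0.8619


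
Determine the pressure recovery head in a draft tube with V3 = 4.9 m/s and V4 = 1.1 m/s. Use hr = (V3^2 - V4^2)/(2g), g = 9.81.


hr = (4.9^2 - 1.1^2) / (2*9.81) = 1.1621 m


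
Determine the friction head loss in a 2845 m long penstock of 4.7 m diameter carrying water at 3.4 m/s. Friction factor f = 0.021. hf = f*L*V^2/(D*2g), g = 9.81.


hf = 0.021 * 2845 * 3.4^2 / (4.7 * 2 * 9.81) = 7.4897 m


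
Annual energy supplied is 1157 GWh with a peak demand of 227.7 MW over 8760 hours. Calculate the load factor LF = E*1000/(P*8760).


LF = 1157 * 1000 / (227.7 * 8760) = 0.5801


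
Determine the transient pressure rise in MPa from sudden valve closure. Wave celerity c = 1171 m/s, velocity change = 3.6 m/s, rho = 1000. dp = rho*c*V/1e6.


dp = 1000 * 1171 * 3.6 / 1e6 = 4.2156 MPa
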